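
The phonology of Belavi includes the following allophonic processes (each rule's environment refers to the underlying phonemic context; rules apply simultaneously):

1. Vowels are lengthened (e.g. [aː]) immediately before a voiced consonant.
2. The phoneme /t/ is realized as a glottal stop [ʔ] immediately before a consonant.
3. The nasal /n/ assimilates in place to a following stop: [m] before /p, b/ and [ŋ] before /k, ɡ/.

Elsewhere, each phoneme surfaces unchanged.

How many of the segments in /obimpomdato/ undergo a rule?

3

Segments that undergo a rule: /o/ → [oː] (rule 1); /i/ → [iː] (rule 1); /o/ → [oː] (rule 1).
All other segments surface unchanged.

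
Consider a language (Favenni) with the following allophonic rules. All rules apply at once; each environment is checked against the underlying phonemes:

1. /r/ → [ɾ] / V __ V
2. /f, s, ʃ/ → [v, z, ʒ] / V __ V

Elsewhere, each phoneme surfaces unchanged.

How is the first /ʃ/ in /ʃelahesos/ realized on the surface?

[ʃ]

/ʃ/ — word-initial; rule 2 does not apply here → [ʃ].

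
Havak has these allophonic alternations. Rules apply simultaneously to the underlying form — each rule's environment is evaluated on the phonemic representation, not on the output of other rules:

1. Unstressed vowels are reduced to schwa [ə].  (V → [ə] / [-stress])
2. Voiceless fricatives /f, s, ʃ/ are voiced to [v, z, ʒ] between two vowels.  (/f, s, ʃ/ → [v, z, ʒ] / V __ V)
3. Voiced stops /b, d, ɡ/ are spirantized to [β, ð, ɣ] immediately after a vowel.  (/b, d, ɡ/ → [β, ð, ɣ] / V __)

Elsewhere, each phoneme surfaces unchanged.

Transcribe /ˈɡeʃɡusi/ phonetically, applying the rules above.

/ɡ/ (word-initial): rule 3 targets it, but not immediately after a vowel → unchanged [ɡ].
/e/ (between /ɡ/ and /ʃ/): rule 1 targets it, but not in an unstressed syllable → unchanged [e].
/ʃ/ (between /e/ and /ɡ/) is in the target of rule 2 but the environment (between two vowels) is not met → [ʃ].
/ɡ/ (between /ʃ/ and /u/) fails the environment for rule 3, so it stays [ɡ].
/u/ (between /ɡ/ and /s/): in an unstressed syllable, so rule 1 applies → [ə].
/s/ (between /u/ and /i/) occurs between two vowels → [z] by rule 2.
/i/ (word-final): in an unstressed syllable, so rule 1 applies → [ə].

[ˈɡeʃɡəzə]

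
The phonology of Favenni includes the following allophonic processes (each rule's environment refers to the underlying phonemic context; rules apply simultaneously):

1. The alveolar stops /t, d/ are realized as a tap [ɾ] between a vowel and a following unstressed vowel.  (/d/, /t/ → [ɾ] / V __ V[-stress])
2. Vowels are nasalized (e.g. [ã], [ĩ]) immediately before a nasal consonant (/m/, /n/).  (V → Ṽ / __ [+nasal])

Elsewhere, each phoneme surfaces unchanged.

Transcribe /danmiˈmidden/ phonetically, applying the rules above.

/d/ (word-initial): rule 1 targets it, but not between a vowel and a following unstressed vowel → unchanged [d].
/a/ meets the environment for rule 2 (before a nasal consonant) → [ã].
/n/ (between /a/ and /m/): no rule targets it → [n].
/m/ — not in any rule's target class → [m].
/i/ (between /m/ and /m/): before a nasal consonant, so rule 2 applies → [ĩ].
/m/ (between /i/ and /i/) is unaffected → [m].
/i/ — between /m/ and /d/; rule 2 does not apply here → [i].
/d/ — between /i/ and /d/; rule 1 does not apply here → [d].
/d/ (between /d/ and /e/) is in the target of rule 1 but the environment (between a vowel and a following unstressed vowel) is not met → [d].
/e/ — between /d/ and /n/, before a nasal consonant — surfaces as [ẽ] (rule 2).
/n/ (word-final): no rule targets it → [n].

[dãnmĩˈmiddẽn]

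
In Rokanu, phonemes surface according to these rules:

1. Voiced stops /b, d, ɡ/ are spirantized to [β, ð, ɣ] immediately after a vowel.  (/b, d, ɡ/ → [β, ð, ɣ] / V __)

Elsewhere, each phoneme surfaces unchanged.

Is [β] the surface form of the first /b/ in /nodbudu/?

/b/ (between /d/ and /u/) is in the target of rule 1 but the environment (immediately after a vowel) is not met → [b].
The actual realization is [b], not [β].

No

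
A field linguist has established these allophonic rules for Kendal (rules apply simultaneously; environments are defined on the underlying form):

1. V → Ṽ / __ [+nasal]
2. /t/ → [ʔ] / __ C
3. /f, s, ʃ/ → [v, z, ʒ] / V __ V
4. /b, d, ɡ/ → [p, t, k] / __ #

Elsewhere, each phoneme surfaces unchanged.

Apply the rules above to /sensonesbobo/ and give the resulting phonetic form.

/s/ (word-initial) fails the environment for rule 3, so it stays [s].
/e/ (between /s/ and /n/): before a nasal consonant, so rule 1 applies → [ẽ].
/n/ — not in any rule's target class → [n].
/s/ (between /n/ and /o/): rule 3 targets it, but not between two vowels → unchanged [s].
/o/ (between /s/ and /n/): before a nasal consonant, so rule 1 applies → [õ].
/n/ (between /o/ and /e/) is unaffected → [n].
/e/ (between /n/ and /s/) is in the target of rule 1 but the environment (before a nasal consonant) is not met → [e].
/s/ (between /e/ and /b/) fails the environment for rule 3, so it stays [s].
/b/ (between /s/ and /o/) is in the target of rule 4 but the environment (word-finally) is not met → [b].
/o/ — between /b/ and /b/; rule 1 does not apply here → [o].
/b/ — between /o/ and /o/; rule 4 does not apply here → [b].
/o/ — word-final; rule 1 does not apply here → [o].

[sẽnsõnesbobo]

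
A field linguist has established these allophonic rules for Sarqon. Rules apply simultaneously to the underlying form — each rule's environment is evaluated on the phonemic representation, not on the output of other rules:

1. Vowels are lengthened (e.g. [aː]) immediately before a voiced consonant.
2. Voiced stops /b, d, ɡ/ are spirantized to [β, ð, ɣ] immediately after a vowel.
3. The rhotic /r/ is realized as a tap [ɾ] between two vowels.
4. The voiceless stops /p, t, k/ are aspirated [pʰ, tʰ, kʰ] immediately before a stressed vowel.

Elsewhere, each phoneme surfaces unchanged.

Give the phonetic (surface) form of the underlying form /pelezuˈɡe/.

/p/ (word-initial) is in the target of rule 4 but the environment (immediately before a stressed vowel) is not met → [p].
/e/ — between /p/ and /l/, before a voiced consonant — surfaces as [eː] (rule 1).
/l/ — not in any rule's target class → [l].
/e/ meets the environment for rule 1 (before a voiced consonant) → [eː].
/z/ stays [z].
/u/ (between /z/ and /ɡ/): before a voiced consonant, so rule 1 applies → [uː].
/ɡ/ meets the environment for rule 2 (immediately after a vowel) → [ɣ].
/e/ (word-final) is in the target of rule 1 but the environment (before a voiced consonant) is not met → [e].

[peːleːzuːˈɣe]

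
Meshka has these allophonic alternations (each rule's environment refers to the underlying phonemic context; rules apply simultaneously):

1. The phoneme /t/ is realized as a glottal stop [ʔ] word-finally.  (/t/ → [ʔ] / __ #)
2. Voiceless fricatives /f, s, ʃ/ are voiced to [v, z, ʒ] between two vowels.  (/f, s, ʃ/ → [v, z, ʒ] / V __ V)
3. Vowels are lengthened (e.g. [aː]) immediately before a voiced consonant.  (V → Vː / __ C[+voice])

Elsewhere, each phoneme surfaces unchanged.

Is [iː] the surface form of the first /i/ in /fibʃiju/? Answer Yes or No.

Yes

/i/ meets the environment for rule 3 (before a voiced consonant) → [iː].
The actual realization is [iː], which matches [iː].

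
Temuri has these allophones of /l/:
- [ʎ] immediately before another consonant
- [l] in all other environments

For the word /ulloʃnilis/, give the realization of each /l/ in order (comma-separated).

Occurrence 1 (position 2): immediately before another consonant → [ʎ].
Occurrence 2 (position 3): no conditioning environment matches → elsewhere allophone [l].
Occurrence 3 (position 8): no conditioning environment matches → elsewhere allophone [l].

[ʎ], [l], [l]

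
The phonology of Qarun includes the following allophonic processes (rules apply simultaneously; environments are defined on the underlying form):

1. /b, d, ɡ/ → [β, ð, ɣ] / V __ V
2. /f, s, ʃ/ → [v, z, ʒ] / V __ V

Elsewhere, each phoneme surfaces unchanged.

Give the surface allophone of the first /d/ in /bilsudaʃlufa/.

[ð]

/d/ (between /u/ and /a/): between two vowels, so rule 1 applies → [ð].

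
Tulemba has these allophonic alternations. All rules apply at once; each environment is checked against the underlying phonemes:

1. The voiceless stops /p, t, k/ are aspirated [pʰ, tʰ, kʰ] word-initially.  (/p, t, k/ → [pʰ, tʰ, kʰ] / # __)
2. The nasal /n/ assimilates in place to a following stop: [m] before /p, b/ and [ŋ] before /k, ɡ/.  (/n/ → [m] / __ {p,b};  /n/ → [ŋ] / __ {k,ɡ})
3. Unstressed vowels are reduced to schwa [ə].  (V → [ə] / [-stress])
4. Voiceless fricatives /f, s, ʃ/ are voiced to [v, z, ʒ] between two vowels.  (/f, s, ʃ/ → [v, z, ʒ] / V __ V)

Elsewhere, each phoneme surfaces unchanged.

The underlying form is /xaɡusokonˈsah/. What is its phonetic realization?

[xəɡəzəkənˈsah]

/x/ stays [x].
/a/ — between /x/ and /ɡ/, in an unstressed syllable — surfaces as [ə] (rule 3).
/ɡ/ (between /a/ and /u/): no rule targets it → [ɡ].
Rule 3 applies to /u/ (between /ɡ/ and /s/: in an unstressed syllable) → [ə].
/s/ meets the environment for rule 4 (between two vowels) → [z].
/o/ — between /s/ and /k/, in an unstressed syllable — surfaces as [ə] (rule 3).
/k/ (between /o/ and /o/): rule 1 targets it, but not word-initially → unchanged [k].
/o/ (between /k/ and /n/): in an unstressed syllable, so rule 3 applies → [ə].
/n/ — between /o/ and /s/; rule 2 does not apply here → [n].
/s/ — between /n/ and /a/; rule 4 does not apply here → [s].
/a/ — between /s/ and /h/; rule 3 does not apply here → [a].
/h/ — not in any rule's target class → [h].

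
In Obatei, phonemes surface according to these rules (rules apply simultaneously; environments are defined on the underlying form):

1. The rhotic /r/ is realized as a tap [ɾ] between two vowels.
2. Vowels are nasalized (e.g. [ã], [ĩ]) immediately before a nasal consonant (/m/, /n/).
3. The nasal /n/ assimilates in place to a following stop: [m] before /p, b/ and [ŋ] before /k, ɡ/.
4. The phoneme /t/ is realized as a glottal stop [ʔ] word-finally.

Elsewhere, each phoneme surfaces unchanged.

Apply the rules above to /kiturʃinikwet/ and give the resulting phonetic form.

[kiturʃĩnikweʔ]

/k/ — not in any rule's target class → [k].
/i/ (between /k/ and /t/): rule 2 targets it, but not before a nasal consonant → unchanged [i].
/t/ — between /i/ and /u/; rule 4 does not apply here → [t].
/u/ (between /t/ and /r/) fails the environment for rule 2, so it stays [u].
/r/ — between /u/ and /ʃ/; rule 1 does not apply here → [r].
/ʃ/ stays [ʃ].
/i/ (between /ʃ/ and /n/): before a nasal consonant, so rule 2 applies → [ĩ].
/n/ (between /i/ and /i/) fails the environment for rule 3, so it stays [n].
/i/ (between /n/ and /k/) fails the environment for rule 2, so it stays [i].
/k/ (between /i/ and /w/): no rule targets it → [k].
/w/ (between /k/ and /e/) is unaffected → [w].
/e/ (between /w/ and /t/): rule 2 targets it, but not before a nasal consonant → unchanged [e].
/t/ (word-final) occurs word-finally → [ʔ] by rule 4.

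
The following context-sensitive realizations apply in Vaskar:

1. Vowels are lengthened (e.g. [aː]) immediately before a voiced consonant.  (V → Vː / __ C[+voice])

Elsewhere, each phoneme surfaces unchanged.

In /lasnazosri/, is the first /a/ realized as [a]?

Yes

/a/ (between /l/ and /s/) fails the environment for rule 1, so it stays [a].
The actual realization is [a], which matches [a].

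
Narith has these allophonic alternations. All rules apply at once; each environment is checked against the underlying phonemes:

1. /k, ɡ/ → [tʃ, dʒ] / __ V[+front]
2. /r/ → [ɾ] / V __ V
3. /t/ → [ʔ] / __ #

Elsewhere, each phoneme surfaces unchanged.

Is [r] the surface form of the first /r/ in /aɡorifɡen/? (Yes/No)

Rule 2 applies to /r/ (between /o/ and /i/: between two vowels) → [ɾ].
The actual realization is [ɾ], not [r].

No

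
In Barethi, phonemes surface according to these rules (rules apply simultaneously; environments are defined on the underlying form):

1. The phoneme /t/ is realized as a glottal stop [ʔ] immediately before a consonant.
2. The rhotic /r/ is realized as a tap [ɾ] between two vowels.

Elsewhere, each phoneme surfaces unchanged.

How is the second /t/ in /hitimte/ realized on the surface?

/t/ (between /m/ and /e/): rule 1 targets it, but not immediately before a consonant → unchanged [t].

[t]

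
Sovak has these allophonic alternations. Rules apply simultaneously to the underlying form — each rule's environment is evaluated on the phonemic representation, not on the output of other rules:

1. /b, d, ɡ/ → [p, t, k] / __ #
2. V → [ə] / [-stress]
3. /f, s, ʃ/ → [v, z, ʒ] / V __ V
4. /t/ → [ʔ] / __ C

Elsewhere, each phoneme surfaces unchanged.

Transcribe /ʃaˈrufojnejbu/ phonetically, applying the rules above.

[ʃəˈruvəjnəjbə]

/ʃ/ — word-initial; rule 3 does not apply here → [ʃ].
/a/ (between /ʃ/ and /r/): in an unstressed syllable, so rule 2 applies → [ə].
/r/ — not in any rule's target class → [r].
/u/ (between /r/ and /f/) is in the target of rule 2 but the environment (in an unstressed syllable) is not met → [u].
/f/ (between /u/ and /o/): between two vowels, so rule 3 applies → [v].
/o/ — between /f/ and /j/, in an unstressed syllable — surfaces as [ə] (rule 2).
/j/ (between /o/ and /n/) is unaffected → [j].
/n/ — not in any rule's target class → [n].
/e/ — between /n/ and /j/, in an unstressed syllable — surfaces as [ə] (rule 2).
/j/ — not in any rule's target class → [j].
/b/ (between /j/ and /u/) fails the environment for rule 1, so it stays [b].
/u/ (word-final): in an unstressed syllable, so rule 2 applies → [ə].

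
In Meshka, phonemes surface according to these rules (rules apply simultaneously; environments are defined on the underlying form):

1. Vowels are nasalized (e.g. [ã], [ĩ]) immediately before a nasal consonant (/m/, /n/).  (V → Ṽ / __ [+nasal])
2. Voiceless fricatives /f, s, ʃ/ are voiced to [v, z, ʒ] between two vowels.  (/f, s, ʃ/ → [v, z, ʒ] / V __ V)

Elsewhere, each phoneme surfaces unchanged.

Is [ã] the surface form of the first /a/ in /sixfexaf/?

No

/a/ (between /x/ and /f/): rule 1 targets it, but not before a nasal consonant → unchanged [a].
The actual realization is [a], not [ã].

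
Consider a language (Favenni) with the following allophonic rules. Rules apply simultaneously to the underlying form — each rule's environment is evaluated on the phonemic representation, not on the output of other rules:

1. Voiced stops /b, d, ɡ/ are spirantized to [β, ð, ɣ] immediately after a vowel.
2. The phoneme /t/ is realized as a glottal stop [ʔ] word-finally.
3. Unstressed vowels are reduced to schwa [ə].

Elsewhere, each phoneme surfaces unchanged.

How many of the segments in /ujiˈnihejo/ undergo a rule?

Segments that undergo a rule: /u/ → [ə] (rule 3); /i/ → [ə] (rule 3); /e/ → [ə] (rule 3); /o/ → [ə] (rule 3).
All other segments surface unchanged.

4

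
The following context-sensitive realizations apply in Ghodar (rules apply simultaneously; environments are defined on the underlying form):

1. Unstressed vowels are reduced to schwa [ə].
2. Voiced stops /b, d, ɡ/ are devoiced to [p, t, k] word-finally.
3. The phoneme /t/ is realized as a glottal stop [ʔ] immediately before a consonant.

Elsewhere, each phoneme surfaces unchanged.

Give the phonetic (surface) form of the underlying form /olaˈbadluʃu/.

[ələˈbadləʃə]

/o/ meets the environment for rule 1 (in an unstressed syllable) → [ə].
/l/ — not in any rule's target class → [l].
Rule 1 applies to /a/ (between /l/ and /b/: in an unstressed syllable) → [ə].
/b/ (between /a/ and /a/): rule 2 targets it, but not word-finally → unchanged [b].
/a/ (between /b/ and /d/) fails the environment for rule 1, so it stays [a].
/d/ (between /a/ and /l/) fails the environment for rule 2, so it stays [d].
/l/ stays [l].
/u/ meets the environment for rule 1 (in an unstressed syllable) → [ə].
/ʃ/ stays [ʃ].
/u/ meets the environment for rule 1 (in an unstressed syllable) → [ə].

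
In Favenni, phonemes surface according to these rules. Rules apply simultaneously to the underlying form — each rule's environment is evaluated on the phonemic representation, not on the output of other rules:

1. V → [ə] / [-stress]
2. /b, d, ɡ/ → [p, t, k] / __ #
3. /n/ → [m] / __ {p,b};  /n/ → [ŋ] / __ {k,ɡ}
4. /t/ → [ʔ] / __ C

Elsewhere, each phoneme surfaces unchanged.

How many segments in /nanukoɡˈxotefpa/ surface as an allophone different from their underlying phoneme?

Segments that undergo a rule: /a/ → [ə] (rule 1); /u/ → [ə] (rule 1); /o/ → [ə] (rule 1); /e/ → [ə] (rule 1); /a/ → [ə] (rule 1).
All other segments surface unchanged.

5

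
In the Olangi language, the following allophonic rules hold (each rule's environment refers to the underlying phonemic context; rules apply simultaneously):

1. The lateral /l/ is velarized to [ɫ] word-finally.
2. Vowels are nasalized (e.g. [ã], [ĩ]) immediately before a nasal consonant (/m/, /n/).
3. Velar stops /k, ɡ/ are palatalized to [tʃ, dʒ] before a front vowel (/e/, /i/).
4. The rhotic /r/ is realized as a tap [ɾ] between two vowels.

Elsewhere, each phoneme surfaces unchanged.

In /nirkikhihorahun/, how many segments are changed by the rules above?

3

Segments that undergo a rule: /k/ → [tʃ] (rule 3); /r/ → [ɾ] (rule 4); /u/ → [ũ] (rule 2).
All other segments surface unchanged.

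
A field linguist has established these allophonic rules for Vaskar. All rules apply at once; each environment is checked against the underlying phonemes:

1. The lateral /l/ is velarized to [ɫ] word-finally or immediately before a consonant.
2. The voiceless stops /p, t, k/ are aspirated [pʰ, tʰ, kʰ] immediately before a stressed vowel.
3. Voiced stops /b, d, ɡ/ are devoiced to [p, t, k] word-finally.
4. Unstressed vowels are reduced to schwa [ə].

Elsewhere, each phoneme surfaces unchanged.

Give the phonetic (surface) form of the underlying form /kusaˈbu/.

[kəsəˈbu]

/k/ (word-initial) fails the environment for rule 2, so it stays [k].
/u/ — between /k/ and /s/, in an unstressed syllable — surfaces as [ə] (rule 4).
/s/ stays [s].
Rule 4 applies to /a/ (between /s/ and /b/: in an unstressed syllable) → [ə].
/b/ — between /a/ and /u/; rule 3 does not apply here → [b].
/u/ — word-final; rule 4 does not apply here → [u].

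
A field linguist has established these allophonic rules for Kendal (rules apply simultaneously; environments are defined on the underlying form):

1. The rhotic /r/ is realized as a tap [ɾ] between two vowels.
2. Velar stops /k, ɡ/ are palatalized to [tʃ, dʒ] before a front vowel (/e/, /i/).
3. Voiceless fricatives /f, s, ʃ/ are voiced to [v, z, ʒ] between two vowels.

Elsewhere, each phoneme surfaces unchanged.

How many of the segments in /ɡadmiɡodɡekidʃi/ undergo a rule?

2

Segments that undergo a rule: /ɡ/ → [dʒ] (rule 2); /k/ → [tʃ] (rule 2).
All other segments surface unchanged.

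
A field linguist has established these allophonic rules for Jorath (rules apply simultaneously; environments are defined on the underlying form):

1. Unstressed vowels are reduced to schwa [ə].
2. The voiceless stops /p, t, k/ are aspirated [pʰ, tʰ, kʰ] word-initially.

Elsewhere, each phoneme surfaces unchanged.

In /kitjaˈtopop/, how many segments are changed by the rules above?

4

Segments that undergo a rule: /k/ → [kʰ] (rule 2); /i/ → [ə] (rule 1); /a/ → [ə] (rule 1); /o/ → [ə] (rule 1).
All other segments surface unchanged.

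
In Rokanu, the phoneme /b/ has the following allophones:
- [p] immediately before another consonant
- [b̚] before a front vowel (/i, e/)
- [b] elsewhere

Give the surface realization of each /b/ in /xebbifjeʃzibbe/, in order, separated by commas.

Occurrence 1 (position 3): immediately before another consonant → [p].
Occurrence 2 (position 4): before a front vowel (/i, e/) → [b̚].
Occurrence 3 (position 12): immediately before another consonant → [p].
Occurrence 4 (position 13): before a front vowel (/i, e/) → [b̚].

[p], [b̚], [p], [b̚]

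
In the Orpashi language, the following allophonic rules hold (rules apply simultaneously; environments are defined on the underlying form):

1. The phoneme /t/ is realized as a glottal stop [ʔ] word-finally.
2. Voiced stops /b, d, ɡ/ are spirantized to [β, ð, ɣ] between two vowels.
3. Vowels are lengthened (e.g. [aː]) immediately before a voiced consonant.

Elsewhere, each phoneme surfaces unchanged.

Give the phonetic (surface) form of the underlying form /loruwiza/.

/o/ (between /l/ and /r/) occurs before a voiced consonant → [oː] by rule 3.
/u/ (between /r/ and /w/) occurs before a voiced consonant → [uː] by rule 3.
/i/ (between /w/ and /z/) occurs before a voiced consonant → [iː] by rule 3.
/a/ (word-final) fails the environment for rule 3, so it stays [a].

[loːruːwiːza]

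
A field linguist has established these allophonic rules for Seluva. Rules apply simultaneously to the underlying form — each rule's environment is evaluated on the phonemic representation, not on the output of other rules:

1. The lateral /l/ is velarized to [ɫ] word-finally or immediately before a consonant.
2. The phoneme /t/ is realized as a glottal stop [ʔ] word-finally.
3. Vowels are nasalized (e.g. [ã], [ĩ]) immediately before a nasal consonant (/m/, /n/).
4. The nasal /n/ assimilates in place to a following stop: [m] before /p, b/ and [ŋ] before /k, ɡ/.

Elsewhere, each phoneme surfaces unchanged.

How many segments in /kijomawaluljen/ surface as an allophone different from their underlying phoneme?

Segments that undergo a rule: /o/ → [õ] (rule 3); /l/ → [ɫ] (rule 1); /e/ → [ẽ] (rule 3).
All other segments surface unchanged.

3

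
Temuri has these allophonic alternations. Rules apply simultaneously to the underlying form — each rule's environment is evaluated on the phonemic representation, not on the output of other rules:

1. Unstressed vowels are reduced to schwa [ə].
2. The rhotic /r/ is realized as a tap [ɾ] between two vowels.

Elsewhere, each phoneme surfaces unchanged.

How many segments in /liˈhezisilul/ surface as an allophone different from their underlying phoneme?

Segments that undergo a rule: /i/ → [ə] (rule 1); /i/ → [ə] (rule 1); /i/ → [ə] (rule 1); /u/ → [ə] (rule 1).
All other segments surface unchanged.

4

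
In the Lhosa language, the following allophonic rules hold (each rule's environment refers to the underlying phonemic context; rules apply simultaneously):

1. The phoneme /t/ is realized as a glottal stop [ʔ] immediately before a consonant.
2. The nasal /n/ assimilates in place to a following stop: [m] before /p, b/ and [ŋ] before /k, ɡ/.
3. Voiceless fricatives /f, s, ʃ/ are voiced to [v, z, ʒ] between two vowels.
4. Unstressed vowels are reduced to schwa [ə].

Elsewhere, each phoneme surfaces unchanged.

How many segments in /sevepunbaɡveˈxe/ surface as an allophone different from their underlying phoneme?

Segments that undergo a rule: /e/ → [ə] (rule 4); /e/ → [ə] (rule 4); /u/ → [ə] (rule 4); /n/ → [m] (rule 2); /a/ → [ə] (rule 4); /e/ → [ə] (rule 4).
All other segments surface unchanged.

6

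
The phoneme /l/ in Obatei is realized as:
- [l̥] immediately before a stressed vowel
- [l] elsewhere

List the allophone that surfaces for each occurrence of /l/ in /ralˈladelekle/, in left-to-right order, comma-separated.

Occurrence 1 (position 3): no conditioning environment matches → elsewhere allophone [l].
Occurrence 2 (position 4): immediately before a stressed vowel → [l̥].
Occurrence 3 (position 8): no conditioning environment matches → elsewhere allophone [l].
Occurrence 4 (position 11): no conditioning environment matches → elsewhere allophone [l].

[l], [l̥], [l], [l]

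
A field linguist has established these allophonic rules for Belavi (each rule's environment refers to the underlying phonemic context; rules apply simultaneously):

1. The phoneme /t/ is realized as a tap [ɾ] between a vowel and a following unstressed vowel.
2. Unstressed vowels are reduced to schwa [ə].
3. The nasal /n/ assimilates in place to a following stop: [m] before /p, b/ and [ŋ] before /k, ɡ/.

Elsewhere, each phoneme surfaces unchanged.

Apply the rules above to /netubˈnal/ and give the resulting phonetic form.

[nəɾəbˈnal]

/n/ (word-initial) fails the environment for rule 3, so it stays [n].
/e/ meets the environment for rule 2 (in an unstressed syllable) → [ə].
/t/ (between /e/ and /u/) occurs between a vowel and a following unstressed vowel → [ɾ] by rule 1.
/u/ (between /t/ and /b/): in an unstressed syllable, so rule 2 applies → [ə].
/n/ (between /b/ and /a/) fails the environment for rule 3, so it stays [n].
/a/ — between /n/ and /l/; rule 2 does not apply here → [a].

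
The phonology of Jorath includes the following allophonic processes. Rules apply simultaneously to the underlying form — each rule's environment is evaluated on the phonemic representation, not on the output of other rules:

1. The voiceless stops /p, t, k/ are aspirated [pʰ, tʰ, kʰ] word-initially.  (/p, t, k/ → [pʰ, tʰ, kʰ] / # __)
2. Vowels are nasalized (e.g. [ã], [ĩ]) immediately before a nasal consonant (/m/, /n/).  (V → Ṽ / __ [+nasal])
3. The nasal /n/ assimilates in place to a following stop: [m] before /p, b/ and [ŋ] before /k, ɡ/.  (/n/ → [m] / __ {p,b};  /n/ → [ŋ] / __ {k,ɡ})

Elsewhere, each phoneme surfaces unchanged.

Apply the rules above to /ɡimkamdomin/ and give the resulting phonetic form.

[ɡĩmkãmdõmĩn]

/ɡ/ (word-initial): no rule targets it → [ɡ].
/i/ (between /ɡ/ and /m/): before a nasal consonant, so rule 2 applies → [ĩ].
/m/ — not in any rule's target class → [m].
/k/ — between /m/ and /a/; rule 1 does not apply here → [k].
/a/ — between /k/ and /m/, before a nasal consonant — surfaces as [ã] (rule 2).
/m/ (between /a/ and /d/) is unaffected → [m].
/d/ stays [d].
/o/ (between /d/ and /m/): before a nasal consonant, so rule 2 applies → [õ].
/m/ stays [m].
/i/ (between /m/ and /n/) occurs before a nasal consonant → [ĩ] by rule 2.
/n/ — word-final; rule 3 does not apply here → [n].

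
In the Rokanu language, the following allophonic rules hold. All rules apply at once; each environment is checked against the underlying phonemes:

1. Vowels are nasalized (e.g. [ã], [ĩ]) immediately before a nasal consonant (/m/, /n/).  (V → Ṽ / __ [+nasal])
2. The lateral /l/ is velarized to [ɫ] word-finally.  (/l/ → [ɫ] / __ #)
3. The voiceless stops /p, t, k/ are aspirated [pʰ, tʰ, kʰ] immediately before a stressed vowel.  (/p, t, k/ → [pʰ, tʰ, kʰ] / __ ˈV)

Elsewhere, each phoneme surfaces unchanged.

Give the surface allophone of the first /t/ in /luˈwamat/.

[t]

/t/ (word-final) fails the environment for rule 3, so it stays [t].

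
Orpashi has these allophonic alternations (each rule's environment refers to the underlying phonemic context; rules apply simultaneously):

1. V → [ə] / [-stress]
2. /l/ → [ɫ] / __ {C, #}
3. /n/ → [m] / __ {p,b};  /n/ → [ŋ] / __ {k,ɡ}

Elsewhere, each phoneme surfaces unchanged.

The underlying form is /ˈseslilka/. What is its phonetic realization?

[ˈsesləɫkə]

/s/ — not in any rule's target class → [s].
/e/ (between /s/ and /s/) fails the environment for rule 1, so it stays [e].
/s/ (between /e/ and /l/): no rule targets it → [s].
/l/ (between /s/ and /i/): rule 2 targets it, but not word-finally or immediately before a consonant → unchanged [l].
/i/ (between /l/ and /l/) occurs in an unstressed syllable → [ə] by rule 1.
/l/ (between /i/ and /k/) occurs word-finally or immediately before a consonant → [ɫ] by rule 2.
/k/ (between /l/ and /a/) is unaffected → [k].
/a/ — word-final, in an unstressed syllable — surfaces as [ə] (rule 1).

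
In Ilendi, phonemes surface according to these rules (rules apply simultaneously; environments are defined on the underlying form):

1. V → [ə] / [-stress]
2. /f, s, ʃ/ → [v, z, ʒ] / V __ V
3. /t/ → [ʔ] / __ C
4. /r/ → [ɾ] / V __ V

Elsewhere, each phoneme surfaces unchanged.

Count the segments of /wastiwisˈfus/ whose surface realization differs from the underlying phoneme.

3

Segments that undergo a rule: /a/ → [ə] (rule 1); /i/ → [ə] (rule 1); /i/ → [ə] (rule 1).
All other segments surface unchanged.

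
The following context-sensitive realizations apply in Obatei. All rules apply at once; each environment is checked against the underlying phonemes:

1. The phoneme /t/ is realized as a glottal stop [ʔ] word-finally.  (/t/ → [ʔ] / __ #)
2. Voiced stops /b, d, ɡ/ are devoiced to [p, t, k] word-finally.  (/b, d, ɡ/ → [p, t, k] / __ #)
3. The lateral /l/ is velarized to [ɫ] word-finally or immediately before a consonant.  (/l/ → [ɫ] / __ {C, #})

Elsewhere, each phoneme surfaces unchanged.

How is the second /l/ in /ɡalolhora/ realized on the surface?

[ɫ]

/l/ (between /o/ and /h/): word-finally or immediately before a consonant, so rule 3 applies → [ɫ].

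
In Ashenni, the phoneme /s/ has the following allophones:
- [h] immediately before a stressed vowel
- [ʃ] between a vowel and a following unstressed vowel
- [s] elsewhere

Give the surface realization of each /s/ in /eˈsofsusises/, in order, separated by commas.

[h], [s], [ʃ], [ʃ], [s]

Occurrence 1 (position 2): immediately before a stressed vowel → [h].
Occurrence 2 (position 5): no conditioning environment matches → elsewhere allophone [s].
Occurrence 3 (position 7): between a vowel and a following unstressed vowel → [ʃ].
Occurrence 4 (position 9): between a vowel and a following unstressed vowel → [ʃ].
Occurrence 5 (position 11): no conditioning environment matches → elsewhere allophone [s].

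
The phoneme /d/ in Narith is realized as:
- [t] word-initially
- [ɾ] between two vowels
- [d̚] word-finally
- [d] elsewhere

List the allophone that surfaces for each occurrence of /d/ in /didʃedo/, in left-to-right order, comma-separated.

[t], [d], [ɾ]

Occurrence 1 (position 1): word-initially → [t].
Occurrence 2 (position 3): no conditioning environment matches → elsewhere allophone [d].
Occurrence 3 (position 6): between two vowels → [ɾ].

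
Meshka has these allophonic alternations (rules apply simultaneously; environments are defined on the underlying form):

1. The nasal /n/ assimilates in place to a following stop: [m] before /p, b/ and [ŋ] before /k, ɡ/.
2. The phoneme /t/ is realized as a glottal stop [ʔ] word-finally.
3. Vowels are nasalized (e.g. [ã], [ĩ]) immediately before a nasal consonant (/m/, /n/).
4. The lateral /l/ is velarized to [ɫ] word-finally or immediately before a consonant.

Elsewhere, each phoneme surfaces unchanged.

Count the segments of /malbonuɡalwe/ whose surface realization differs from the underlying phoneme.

3

Segments that undergo a rule: /l/ → [ɫ] (rule 4); /o/ → [õ] (rule 3); /l/ → [ɫ] (rule 4).
All other segments surface unchanged.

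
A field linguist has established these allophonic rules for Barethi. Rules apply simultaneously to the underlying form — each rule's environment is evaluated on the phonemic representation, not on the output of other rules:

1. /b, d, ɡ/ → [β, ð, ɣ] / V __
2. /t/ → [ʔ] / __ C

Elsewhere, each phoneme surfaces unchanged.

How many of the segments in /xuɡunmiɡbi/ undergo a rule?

Segments that undergo a rule: /ɡ/ → [ɣ] (rule 1); /ɡ/ → [ɣ] (rule 1).
All other segments surface unchanged.

2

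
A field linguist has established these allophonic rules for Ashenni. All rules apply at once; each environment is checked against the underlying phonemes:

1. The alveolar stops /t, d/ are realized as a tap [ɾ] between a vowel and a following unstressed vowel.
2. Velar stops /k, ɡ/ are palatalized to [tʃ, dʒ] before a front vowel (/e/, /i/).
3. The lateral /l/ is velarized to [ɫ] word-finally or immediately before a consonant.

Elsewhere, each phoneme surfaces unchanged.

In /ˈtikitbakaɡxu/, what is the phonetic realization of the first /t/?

[t]

/t/ — word-initial; rule 1 does not apply here → [t].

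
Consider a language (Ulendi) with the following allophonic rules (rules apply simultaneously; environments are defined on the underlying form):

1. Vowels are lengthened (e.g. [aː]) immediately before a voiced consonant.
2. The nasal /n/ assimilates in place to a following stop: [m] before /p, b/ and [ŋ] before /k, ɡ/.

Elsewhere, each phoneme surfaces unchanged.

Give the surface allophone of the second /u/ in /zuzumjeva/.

[uː]

Rule 1 applies to /u/ (between /z/ and /m/: before a voiced consonant) → [uː].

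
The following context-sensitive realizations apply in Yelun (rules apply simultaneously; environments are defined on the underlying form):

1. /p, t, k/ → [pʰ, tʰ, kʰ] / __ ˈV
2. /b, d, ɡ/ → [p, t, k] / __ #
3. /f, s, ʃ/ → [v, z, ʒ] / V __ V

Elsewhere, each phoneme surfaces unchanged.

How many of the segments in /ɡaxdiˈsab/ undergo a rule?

Segments that undergo a rule: /s/ → [z] (rule 3); /b/ → [p] (rule 2).
All other segments surface unchanged.

2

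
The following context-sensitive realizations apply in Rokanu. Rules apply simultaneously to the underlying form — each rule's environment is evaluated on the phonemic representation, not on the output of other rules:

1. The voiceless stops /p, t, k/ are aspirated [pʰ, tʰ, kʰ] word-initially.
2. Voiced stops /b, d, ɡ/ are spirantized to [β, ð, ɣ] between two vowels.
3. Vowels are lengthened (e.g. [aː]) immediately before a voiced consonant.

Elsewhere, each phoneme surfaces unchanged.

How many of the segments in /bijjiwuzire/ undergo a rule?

Segments that undergo a rule: /i/ → [iː] (rule 3); /i/ → [iː] (rule 3); /u/ → [uː] (rule 3); /i/ → [iː] (rule 3).
All other segments surface unchanged.

4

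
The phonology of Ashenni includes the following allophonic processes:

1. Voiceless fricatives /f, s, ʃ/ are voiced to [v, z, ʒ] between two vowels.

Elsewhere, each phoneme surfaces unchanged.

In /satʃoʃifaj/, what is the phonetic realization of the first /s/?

/s/ (word-initial) fails the environment for rule 1, so it stays [s].

[s]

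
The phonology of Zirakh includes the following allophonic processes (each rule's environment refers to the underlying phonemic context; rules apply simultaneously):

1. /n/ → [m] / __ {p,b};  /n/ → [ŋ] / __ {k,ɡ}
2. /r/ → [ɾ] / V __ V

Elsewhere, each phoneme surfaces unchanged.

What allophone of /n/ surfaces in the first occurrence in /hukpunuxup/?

/n/ (between /u/ and /u/): rule 1 targets it, but not before a labial or velar stop → unchanged [n].

[n]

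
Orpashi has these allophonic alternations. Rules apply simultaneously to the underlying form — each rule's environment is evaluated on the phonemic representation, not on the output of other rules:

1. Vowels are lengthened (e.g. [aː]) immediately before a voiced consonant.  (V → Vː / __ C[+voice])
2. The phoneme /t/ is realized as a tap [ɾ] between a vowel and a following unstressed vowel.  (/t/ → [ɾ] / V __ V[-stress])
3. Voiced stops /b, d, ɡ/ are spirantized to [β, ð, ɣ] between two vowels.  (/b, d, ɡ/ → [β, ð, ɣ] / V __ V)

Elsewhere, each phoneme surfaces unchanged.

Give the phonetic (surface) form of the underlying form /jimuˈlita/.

[jiːmuːˈliɾa]

/j/ (word-initial) is unaffected → [j].
/i/ meets the environment for rule 1 (before a voiced consonant) → [iː].
/m/ stays [m].
/u/ (between /m/ and /l/): before a voiced consonant, so rule 1 applies → [uː].
/l/ stays [l].
/i/ (between /l/ and /t/): rule 1 targets it, but not before a voiced consonant → unchanged [i].
Rule 2 applies to /t/ (between /i/ and /a/: between a vowel and a following unstressed vowel) → [ɾ].
/a/ (word-final): rule 1 targets it, but not before a voiced consonant → unchanged [a].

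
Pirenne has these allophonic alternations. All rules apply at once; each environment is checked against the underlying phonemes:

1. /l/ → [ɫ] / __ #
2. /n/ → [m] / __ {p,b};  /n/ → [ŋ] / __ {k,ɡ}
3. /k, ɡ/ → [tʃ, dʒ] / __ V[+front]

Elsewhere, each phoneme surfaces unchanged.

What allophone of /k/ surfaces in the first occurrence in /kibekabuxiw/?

/k/ (word-initial) occurs before a front vowel → [tʃ] by rule 3.

[tʃ]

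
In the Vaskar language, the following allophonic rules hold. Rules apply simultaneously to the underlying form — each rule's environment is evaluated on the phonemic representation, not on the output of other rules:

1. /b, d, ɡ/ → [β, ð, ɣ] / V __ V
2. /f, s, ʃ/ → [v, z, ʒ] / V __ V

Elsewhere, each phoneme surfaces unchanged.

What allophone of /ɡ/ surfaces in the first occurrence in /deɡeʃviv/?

[ɣ]

Rule 1 applies to /ɡ/ (between /e/ and /e/: between two vowels) → [ɣ].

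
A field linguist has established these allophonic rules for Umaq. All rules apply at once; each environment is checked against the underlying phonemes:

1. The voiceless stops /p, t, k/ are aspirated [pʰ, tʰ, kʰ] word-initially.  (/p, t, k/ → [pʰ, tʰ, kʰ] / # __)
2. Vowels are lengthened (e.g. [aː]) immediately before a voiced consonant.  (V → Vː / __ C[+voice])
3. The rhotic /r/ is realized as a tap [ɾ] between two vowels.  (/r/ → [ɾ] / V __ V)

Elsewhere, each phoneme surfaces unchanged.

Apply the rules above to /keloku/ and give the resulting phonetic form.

/k/ — word-initial, word-initially — surfaces as [kʰ] (rule 1).
/e/ (between /k/ and /l/): before a voiced consonant, so rule 2 applies → [eː].
/o/ — between /l/ and /k/; rule 2 does not apply here → [o].
/k/ (between /o/ and /u/) is in the target of rule 1 but the environment (word-initially) is not met → [k].
/u/ (word-final): rule 2 targets it, but not before a voiced consonant → unchanged [u].

[kʰeːloku]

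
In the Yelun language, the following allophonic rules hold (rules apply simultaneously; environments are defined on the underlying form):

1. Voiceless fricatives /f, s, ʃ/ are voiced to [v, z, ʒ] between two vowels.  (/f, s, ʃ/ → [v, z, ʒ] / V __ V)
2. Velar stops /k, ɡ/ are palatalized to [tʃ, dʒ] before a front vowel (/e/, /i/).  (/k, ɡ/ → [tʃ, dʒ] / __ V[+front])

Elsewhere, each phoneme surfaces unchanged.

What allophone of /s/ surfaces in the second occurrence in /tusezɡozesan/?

[z]

/s/ — between /e/ and /a/, between two vowels — surfaces as [z] (rule 1).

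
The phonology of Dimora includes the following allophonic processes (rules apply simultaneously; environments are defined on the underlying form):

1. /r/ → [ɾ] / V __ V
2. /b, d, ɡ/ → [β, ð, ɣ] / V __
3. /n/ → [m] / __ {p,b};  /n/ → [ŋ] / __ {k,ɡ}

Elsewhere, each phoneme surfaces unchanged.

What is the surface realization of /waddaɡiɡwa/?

[waðdaɣiɣwa]

Rule 2 applies to /d/ (between /a/ and /d/: immediately after a vowel) → [ð].
/d/ — between /d/ and /a/; rule 2 does not apply here → [d].
/ɡ/ (between /a/ and /i/): immediately after a vowel, so rule 2 applies → [ɣ].
/ɡ/ — between /i/ and /w/, immediately after a vowel — surfaces as [ɣ] (rule 2).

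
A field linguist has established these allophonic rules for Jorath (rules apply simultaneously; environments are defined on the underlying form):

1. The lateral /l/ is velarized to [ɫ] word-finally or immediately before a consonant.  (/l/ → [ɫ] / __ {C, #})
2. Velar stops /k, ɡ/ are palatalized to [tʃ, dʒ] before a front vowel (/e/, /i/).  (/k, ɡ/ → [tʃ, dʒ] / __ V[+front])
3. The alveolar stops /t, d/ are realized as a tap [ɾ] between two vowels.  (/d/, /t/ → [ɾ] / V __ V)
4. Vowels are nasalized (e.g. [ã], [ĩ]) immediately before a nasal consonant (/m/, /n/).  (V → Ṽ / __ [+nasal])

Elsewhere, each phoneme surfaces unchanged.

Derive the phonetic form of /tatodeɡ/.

[taɾoɾeɡ]

/t/ (word-initial): rule 3 targets it, but not between two vowels → unchanged [t].
/a/ — between /t/ and /t/; rule 4 does not apply here → [a].
/t/ (between /a/ and /o/): between two vowels, so rule 3 applies → [ɾ].
/o/ (between /t/ and /d/) fails the environment for rule 4, so it stays [o].
/d/ — between /o/ and /e/, between two vowels — surfaces as [ɾ] (rule 3).
/e/ — between /d/ and /ɡ/; rule 4 does not apply here → [e].
/ɡ/ — word-final; rule 2 does not apply here → [ɡ].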